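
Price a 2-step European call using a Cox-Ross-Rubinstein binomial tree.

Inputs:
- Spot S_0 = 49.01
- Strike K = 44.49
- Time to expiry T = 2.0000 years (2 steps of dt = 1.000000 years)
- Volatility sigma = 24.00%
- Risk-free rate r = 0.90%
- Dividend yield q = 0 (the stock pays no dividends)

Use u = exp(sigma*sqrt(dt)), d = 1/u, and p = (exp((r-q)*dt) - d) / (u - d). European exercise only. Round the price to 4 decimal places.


dt = T/N = 1.000000
u = exp(sigma*sqrt(dt)) = 1.271249; d = 1/u = 0.786628
p = (exp((r-q)*dt) - d) / (u - d) = 0.458941
Discount per step: exp(-r*dt) = 0.991040
Stock lattice S(k, i) with i counting down-moves:
  k=0: S(0,0) = 49.0100
  k=1: S(1,0) = 62.3039; S(1,1) = 38.5526
  k=2: S(2,0) = 79.2038; S(2,1) = 49.0100; S(2,2) = 30.3266
Terminal payoffs V(N, i) = max(S_T - K, 0):
  V(2,0) = 34.713806; V(2,1) = 4.520000; V(2,2) = 0.000000
Backward induction: V(k, i) = exp(-r*dt) * [p * V(k+1, i) + (1-p) * V(k+1, i+1)].
  V(1,0) = exp(-r*dt) * [p*34.713806 + (1-p)*4.520000] = 18.212534
  V(1,1) = exp(-r*dt) * [p*4.520000 + (1-p)*0.000000] = 2.055829
  V(0,0) = exp(-r*dt) * [p*18.212534 + (1-p)*2.055829] = 9.385955

Answer: Price = V(0,0) = 9.3860


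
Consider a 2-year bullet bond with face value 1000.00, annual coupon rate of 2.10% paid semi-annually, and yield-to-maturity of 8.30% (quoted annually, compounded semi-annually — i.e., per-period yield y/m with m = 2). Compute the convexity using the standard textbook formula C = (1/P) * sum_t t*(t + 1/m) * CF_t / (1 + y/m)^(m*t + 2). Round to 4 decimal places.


Answer: Convexity = 4.5079

Derivation:
Coupon per period c = face * coupon_rate / m = 10.500000
Periods per year m = 2; per-period yield y/m = 0.041500
Number of cashflows N = 4
Cashflows (t years, CF_t, discount factor 1/(1+y/m)^(m*t), PV):
  t = 0.5000: CF_t = 10.500000, DF = 0.960154, PV = 10.081613
  t = 1.0000: CF_t = 10.500000, DF = 0.921895, PV = 9.679897
  t = 1.5000: CF_t = 10.500000, DF = 0.885161, PV = 9.294188
  t = 2.0000: CF_t = 1010.500000, DF = 0.849890, PV = 858.814208
Price P = sum_t PV_t = 887.869907
Convexity numerator sum_t t*(t + 1/m) * CF_t / (1+y/m)^(m*t + 2):
  t = 0.5000: term = 4.647094
  t = 1.0000: term = 13.385773
  t = 1.5000: term = 25.704797
  t = 2.0000: term = 3958.682548
Convexity = (1/P) * sum = 4002.420213 / 887.869907 = 4.507890


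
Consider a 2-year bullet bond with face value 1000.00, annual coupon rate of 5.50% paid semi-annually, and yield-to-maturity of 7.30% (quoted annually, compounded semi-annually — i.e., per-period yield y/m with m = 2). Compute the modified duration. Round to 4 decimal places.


Coupon per period c = face * coupon_rate / m = 27.500000
Periods per year m = 2; per-period yield y/m = 0.036500
Number of cashflows N = 4
Cashflows (t years, CF_t, discount factor 1/(1+y/m)^(m*t), PV):
  t = 0.5000: CF_t = 27.500000, DF = 0.964785, PV = 26.531597
  t = 1.0000: CF_t = 27.500000, DF = 0.930811, PV = 25.597295
  t = 1.5000: CF_t = 27.500000, DF = 0.898033, PV = 24.695895
  t = 2.0000: CF_t = 1027.500000, DF = 0.866409, PV = 890.234877
Price P = sum_t PV_t = 967.059665
First compute Macaulay numerator sum_t t * PV_t:
  t * PV_t at t = 0.5000: 13.265798
  t * PV_t at t = 1.0000: 25.597295
  t * PV_t at t = 1.5000: 37.043843
  t * PV_t at t = 2.0000: 1780.469754
Macaulay duration D = 1856.376691 / 967.059665 = 1.919609
Modified duration = D / (1 + y/m) = 1.919609 / (1 + 0.036500) = 1.852011

Answer: Modified duration = 1.8520


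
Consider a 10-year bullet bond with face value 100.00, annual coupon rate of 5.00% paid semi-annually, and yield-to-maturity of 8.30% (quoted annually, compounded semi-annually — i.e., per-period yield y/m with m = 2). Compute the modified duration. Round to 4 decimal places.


Coupon per period c = face * coupon_rate / m = 2.500000
Periods per year m = 2; per-period yield y/m = 0.041500
Number of cashflows N = 20
Cashflows (t years, CF_t, discount factor 1/(1+y/m)^(m*t), PV):
  t = 0.5000: CF_t = 2.500000, DF = 0.960154, PV = 2.400384
  t = 1.0000: CF_t = 2.500000, DF = 0.921895, PV = 2.304737
  t = 1.5000: CF_t = 2.500000, DF = 0.885161, PV = 2.212902
  t = 2.0000: CF_t = 2.500000, DF = 0.849890, PV = 2.124726
  t = 2.5000: CF_t = 2.500000, DF = 0.816025, PV = 2.040063
  t = 3.0000: CF_t = 2.500000, DF = 0.783510, PV = 1.958774
  t = 3.5000: CF_t = 2.500000, DF = 0.752290, PV = 1.880724
  t = 4.0000: CF_t = 2.500000, DF = 0.722314, PV = 1.805784
  t = 4.5000: CF_t = 2.500000, DF = 0.693532, PV = 1.733830
  t = 5.0000: CF_t = 2.500000, DF = 0.665897, PV = 1.664743
  t = 5.5000: CF_t = 2.500000, DF = 0.639364, PV = 1.598409
  t = 6.0000: CF_t = 2.500000, DF = 0.613887, PV = 1.534718
  t = 6.5000: CF_t = 2.500000, DF = 0.589426, PV = 1.473565
  t = 7.0000: CF_t = 2.500000, DF = 0.565940, PV = 1.414849
  t = 7.5000: CF_t = 2.500000, DF = 0.543389, PV = 1.358473
  t = 8.0000: CF_t = 2.500000, DF = 0.521737, PV = 1.304342
  t = 8.5000: CF_t = 2.500000, DF = 0.500948, PV = 1.252369
  t = 9.0000: CF_t = 2.500000, DF = 0.480987, PV = 1.202467
  t = 9.5000: CF_t = 2.500000, DF = 0.461821, PV = 1.154553
  t = 10.0000: CF_t = 102.500000, DF = 0.443419, PV = 45.450470
Price P = sum_t PV_t = 77.870885
First compute Macaulay numerator sum_t t * PV_t:
  t * PV_t at t = 0.5000: 1.200192
  t * PV_t at t = 1.0000: 2.304737
  t * PV_t at t = 1.5000: 3.319353
  t * PV_t at t = 2.0000: 4.249452
  t * PV_t at t = 2.5000: 5.100158
  t * PV_t at t = 3.0000: 5.876322
  t * PV_t at t = 3.5000: 6.582534
  t * PV_t at t = 4.0000: 7.223136
  t * PV_t at t = 4.5000: 7.802235
  t * PV_t at t = 5.0000: 8.323716
  t * PV_t at t = 5.5000: 8.791251
  t * PV_t at t = 6.0000: 9.208311
  t * PV_t at t = 6.5000: 9.578176
  t * PV_t at t = 7.0000: 9.903945
  t * PV_t at t = 7.5000: 10.188545
  t * PV_t at t = 8.0000: 10.434739
  t * PV_t at t = 8.5000: 10.645137
  t * PV_t at t = 9.0000: 10.822201
  t * PV_t at t = 9.5000: 10.968252
  t * PV_t at t = 10.0000: 454.504701
Macaulay duration D = 597.027094 / 77.870885 = 7.666885
Modified duration = D / (1 + y/m) = 7.666885 / (1 + 0.041500) = 7.361387

Answer: Modified duration = 7.3614


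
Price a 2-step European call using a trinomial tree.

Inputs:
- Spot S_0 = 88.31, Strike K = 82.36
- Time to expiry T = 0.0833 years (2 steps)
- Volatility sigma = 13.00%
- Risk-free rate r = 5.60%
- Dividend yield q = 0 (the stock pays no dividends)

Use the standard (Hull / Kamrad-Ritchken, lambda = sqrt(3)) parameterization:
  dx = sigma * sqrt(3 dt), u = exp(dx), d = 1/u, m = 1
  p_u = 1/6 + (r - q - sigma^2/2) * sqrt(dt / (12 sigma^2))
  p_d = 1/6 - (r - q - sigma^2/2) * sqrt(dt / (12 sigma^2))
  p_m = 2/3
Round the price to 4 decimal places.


dt = T/N = 0.041650; dx = sigma*sqrt(3*dt) = 0.045953
u = exp(dx) = 1.047025; d = 1/u = 0.955087
p_u = 0.188216, p_m = 0.666667, p_d = 0.145118
Discount per step: exp(-r*dt) = 0.997670
Stock lattice S(k, j) with j the centered position index:
  k=0: S(0,+0) = 88.3100
  k=1: S(1,-1) = 84.3437; S(1,+0) = 88.3100; S(1,+1) = 92.4628
  k=2: S(2,-2) = 80.5556; S(2,-1) = 84.3437; S(2,+0) = 88.3100; S(2,+1) = 92.4628; S(2,+2) = 96.8108
Terminal payoffs V(N, j) = max(S_T - K, 0):
  V(2,-2) = 0.000000; V(2,-1) = 1.983741; V(2,+0) = 5.950000; V(2,+1) = 10.102772; V(2,+2) = 14.450828
Backward induction: V(k, j) = exp(-r*dt) * [p_u * V(k+1, j+1) + p_m * V(k+1, j) + p_d * V(k+1, j-1)]
  V(1,-1) = exp(-r*dt) * [p_u*5.950000 + p_m*1.983741 + p_d*0.000000] = 2.436686
  V(1,+0) = exp(-r*dt) * [p_u*10.102772 + p_m*5.950000 + p_d*1.983741] = 6.141700
  V(1,+1) = exp(-r*dt) * [p_u*14.450828 + p_m*10.102772 + p_d*5.950000] = 10.294464
  V(0,+0) = exp(-r*dt) * [p_u*10.294464 + p_m*6.141700 + p_d*2.436686] = 6.370774

Answer: Price = V(0,0) = 6.3708


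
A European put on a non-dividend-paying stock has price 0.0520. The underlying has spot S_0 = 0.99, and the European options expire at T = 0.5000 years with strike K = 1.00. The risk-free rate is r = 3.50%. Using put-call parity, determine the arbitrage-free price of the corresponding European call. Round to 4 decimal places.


Answer: Call price = 0.0593

Derivation:
Put-call parity: C - P = S_0 * exp(-qT) - K * exp(-rT).
S_0 * exp(-qT) = 0.9900 * 1.00000000 = 0.99000000
K * exp(-rT) = 1.0000 * 0.98265224 = 0.98265224
C = P + S*exp(-qT) - K*exp(-rT)
C = 0.0520 + 0.99000000 - 0.98265224 = 0.0593


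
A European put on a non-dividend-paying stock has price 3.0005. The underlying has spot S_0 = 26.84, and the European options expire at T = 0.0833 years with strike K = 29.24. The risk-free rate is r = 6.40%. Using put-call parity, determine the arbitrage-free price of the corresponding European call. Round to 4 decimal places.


Answer: Call price = 0.7560

Derivation:
Put-call parity: C - P = S_0 * exp(-qT) - K * exp(-rT).
S_0 * exp(-qT) = 26.8400 * 1.00000000 = 26.84000000
K * exp(-rT) = 29.2400 * 0.99468299 = 29.08453050
C = P + S*exp(-qT) - K*exp(-rT)
C = 3.0005 + 26.84000000 - 29.08453050 = 0.7560


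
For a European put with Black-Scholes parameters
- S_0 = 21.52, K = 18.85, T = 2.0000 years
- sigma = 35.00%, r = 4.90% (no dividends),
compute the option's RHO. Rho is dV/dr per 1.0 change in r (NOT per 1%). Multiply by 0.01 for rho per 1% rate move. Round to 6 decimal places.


d1 = 0.7131067265; d2 = 0.2181319796
phi(d1) = 0.3093756221; exp(-qT) = 1.0000000000; exp(-rT) = 0.9066489038
N(-d2) = 0.4136631406
Rho = -K*T*exp(-rT)*N(-d2) = -18.8500 * 2.0000 * 0.9066489038 * 0.4136631406 = -14.139281

Answer: Rho = -14.139281


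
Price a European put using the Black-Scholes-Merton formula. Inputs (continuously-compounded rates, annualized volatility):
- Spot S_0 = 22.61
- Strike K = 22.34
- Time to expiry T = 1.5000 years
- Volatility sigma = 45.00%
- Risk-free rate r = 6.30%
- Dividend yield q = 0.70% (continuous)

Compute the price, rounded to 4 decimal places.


d1 = (ln(S/K) + (r - q + 0.5*sigma^2) * T) / (sigma * sqrt(T)) = 0.44977801
d2 = d1 - sigma * sqrt(T) = -0.10135718
exp(-rT) = 0.90982773; exp(-qT) = 0.98955493
P = K * exp(-rT) * N(-d2) - S_0 * exp(-qT) * N(-d1)
N(-d1) = 0.32643526; N(-d2) = 0.54036654
P = 22.3400 * 0.90982773 * 0.54036654 - 22.6100 * 0.98955493 * 0.32643526 = 3.6796

Answer: Price = 3.6796


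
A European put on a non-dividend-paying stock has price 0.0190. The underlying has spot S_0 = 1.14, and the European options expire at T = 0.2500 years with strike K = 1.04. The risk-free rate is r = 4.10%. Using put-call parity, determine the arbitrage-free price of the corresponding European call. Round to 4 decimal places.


Answer: Call price = 0.1296

Derivation:
Put-call parity: C - P = S_0 * exp(-qT) - K * exp(-rT).
S_0 * exp(-qT) = 1.1400 * 1.00000000 = 1.14000000
K * exp(-rT) = 1.0400 * 0.98980235 = 1.02939445
C = P + S*exp(-qT) - K*exp(-rT)
C = 0.0190 + 1.14000000 - 1.02939445 = 0.1296


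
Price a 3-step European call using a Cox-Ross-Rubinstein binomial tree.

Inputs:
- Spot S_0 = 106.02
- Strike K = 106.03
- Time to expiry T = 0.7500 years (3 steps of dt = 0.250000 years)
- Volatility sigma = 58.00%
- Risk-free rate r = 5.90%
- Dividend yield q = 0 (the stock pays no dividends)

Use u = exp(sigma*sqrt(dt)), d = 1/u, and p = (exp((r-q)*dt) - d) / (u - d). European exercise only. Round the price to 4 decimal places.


Answer: Price = V(0,0) = 24.5954

Derivation:
dt = T/N = 0.250000
u = exp(sigma*sqrt(dt)) = 1.336427; d = 1/u = 0.748264
p = (exp((r-q)*dt) - d) / (u - d) = 0.453268
Discount per step: exp(-r*dt) = 0.985358
Stock lattice S(k, i) with i counting down-moves:
  k=0: S(0,0) = 106.0200
  k=1: S(1,0) = 141.6880; S(1,1) = 79.3309
  k=2: S(2,0) = 189.3558; S(2,1) = 106.0200; S(2,2) = 59.3604
  k=3: S(3,0) = 253.0603; S(3,1) = 141.6880; S(3,2) = 79.3309; S(3,3) = 44.4172
Terminal payoffs V(N, i) = max(S_T - K, 0):
  V(3,0) = 147.030289; V(3,1) = 35.658042; V(3,2) = 0.000000; V(3,3) = 0.000000
Backward induction: V(k, i) = exp(-r*dt) * [p * V(k+1, i) + (1-p) * V(k+1, i+1)].
  V(2,0) = exp(-r*dt) * [p*147.030289 + (1-p)*35.658042] = 84.878259
  V(2,1) = exp(-r*dt) * [p*35.658042 + (1-p)*0.000000] = 15.925992
  V(2,2) = exp(-r*dt) * [p*0.000000 + (1-p)*0.000000] = 0.000000
  V(1,0) = exp(-r*dt) * [p*84.878259 + (1-p)*15.925992] = 46.489037
  V(1,1) = exp(-r*dt) * [p*15.925992 + (1-p)*0.000000] = 7.113044
  V(0,0) = exp(-r*dt) * [p*46.489037 + (1-p)*7.113044] = 24.595441


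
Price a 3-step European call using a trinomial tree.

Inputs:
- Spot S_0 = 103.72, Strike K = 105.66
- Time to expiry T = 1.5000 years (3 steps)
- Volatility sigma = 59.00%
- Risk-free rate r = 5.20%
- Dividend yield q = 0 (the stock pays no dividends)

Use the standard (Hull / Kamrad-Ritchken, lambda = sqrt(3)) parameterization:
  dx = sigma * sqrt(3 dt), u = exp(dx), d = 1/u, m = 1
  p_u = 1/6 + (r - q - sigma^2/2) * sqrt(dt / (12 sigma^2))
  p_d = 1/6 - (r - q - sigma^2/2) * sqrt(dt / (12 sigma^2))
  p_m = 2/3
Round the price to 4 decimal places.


Answer: Price = V(0,0) = 28.5477

Derivation:
dt = T/N = 0.500000; dx = sigma*sqrt(3*dt) = 0.722599
u = exp(dx) = 2.059781; d = 1/u = 0.485489
p_u = 0.124441, p_m = 0.666667, p_d = 0.208893
Discount per step: exp(-r*dt) = 0.974335
Stock lattice S(k, j) with j the centered position index:
  k=0: S(0,+0) = 103.7200
  k=1: S(1,-1) = 50.3549; S(1,+0) = 103.7200; S(1,+1) = 213.6404
  k=2: S(2,-2) = 24.4467; S(2,-1) = 50.3549; S(2,+0) = 103.7200; S(2,+1) = 213.6404; S(2,+2) = 440.0524
  k=3: S(3,-3) = 11.8686; S(3,-2) = 24.4467; S(3,-1) = 50.3549; S(3,+0) = 103.7200; S(3,+1) = 213.6404; S(3,+2) = 440.0524; S(3,+3) = 906.4115
Terminal payoffs V(N, j) = max(S_T - K, 0):
  V(3,-3) = 0.000000; V(3,-2) = 0.000000; V(3,-1) = 0.000000; V(3,+0) = 0.000000; V(3,+1) = 107.980444; V(3,+2) = 334.392443; V(3,+3) = 800.751487
Backward induction: V(k, j) = exp(-r*dt) * [p_u * V(k+1, j+1) + p_m * V(k+1, j) + p_d * V(k+1, j-1)]
  V(2,-2) = exp(-r*dt) * [p_u*0.000000 + p_m*0.000000 + p_d*0.000000] = 0.000000
  V(2,-1) = exp(-r*dt) * [p_u*0.000000 + p_m*0.000000 + p_d*0.000000] = 0.000000
  V(2,+0) = exp(-r*dt) * [p_u*107.980444 + p_m*0.000000 + p_d*0.000000] = 13.092293
  V(2,+1) = exp(-r*dt) * [p_u*334.392443 + p_m*107.980444 + p_d*0.000000] = 110.683467
  V(2,+2) = exp(-r*dt) * [p_u*800.751487 + p_m*334.392443 + p_d*107.980444] = 336.272906
  V(1,-1) = exp(-r*dt) * [p_u*13.092293 + p_m*0.000000 + p_d*0.000000] = 1.587400
  V(1,+0) = exp(-r*dt) * [p_u*110.683467 + p_m*13.092293 + p_d*0.000000] = 21.924213
  V(1,+1) = exp(-r*dt) * [p_u*336.272906 + p_m*110.683467 + p_d*13.092293] = 115.331928
  V(0,+0) = exp(-r*dt) * [p_u*115.331928 + p_m*21.924213 + p_d*1.587400] = 28.547743


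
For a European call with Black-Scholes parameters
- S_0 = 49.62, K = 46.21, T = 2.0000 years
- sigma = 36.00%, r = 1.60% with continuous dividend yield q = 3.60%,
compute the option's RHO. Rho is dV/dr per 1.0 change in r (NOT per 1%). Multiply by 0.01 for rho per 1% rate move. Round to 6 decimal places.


d1 = 0.3158366162; d2 = -0.1932802663
phi(d1) = 0.3795325492; exp(-qT) = 0.9305308958; exp(-rT) = 0.9685065821
N(d2) = 0.4233697401
Rho = K*T*exp(-rT)*N(d2) = 46.2100 * 2.0000 * 0.9685065821 * 0.4233697401 = 37.895562

Answer: Rho = 37.895562


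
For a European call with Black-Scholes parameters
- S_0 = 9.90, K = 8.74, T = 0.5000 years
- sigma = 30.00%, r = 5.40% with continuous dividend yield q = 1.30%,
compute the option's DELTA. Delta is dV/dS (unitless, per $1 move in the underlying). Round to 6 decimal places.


Answer: Delta = 0.780204

Derivation:
d1 = 0.7901897890; d2 = 0.5780577547
phi(d1) = 0.2919599965; exp(-qT) = 0.9935210793; exp(-rT) = 0.9733612415
N(d1) = 0.7852915308
Delta = exp(-qT) * N(d1) = 0.9935210793 * 0.7852915308 = 0.780204


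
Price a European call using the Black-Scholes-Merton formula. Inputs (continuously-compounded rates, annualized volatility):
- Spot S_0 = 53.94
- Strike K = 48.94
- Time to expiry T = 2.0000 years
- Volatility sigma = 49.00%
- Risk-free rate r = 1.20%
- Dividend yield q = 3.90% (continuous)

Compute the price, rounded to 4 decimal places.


d1 = (ln(S/K) + (r - q + 0.5*sigma^2) * T) / (sigma * sqrt(T)) = 0.40893466
d2 = d1 - sigma * sqrt(T) = -0.28402999
exp(-rT) = 0.97628571; exp(-qT) = 0.92496443
C = S_0 * exp(-qT) * N(d1) - K * exp(-rT) * N(d2)
N(d1) = 0.65870619; N(d2) = 0.38819370
C = 53.9400 * 0.92496443 * 0.65870619 - 48.9400 * 0.97628571 * 0.38819370 = 14.3169

Answer: Price = 14.3169


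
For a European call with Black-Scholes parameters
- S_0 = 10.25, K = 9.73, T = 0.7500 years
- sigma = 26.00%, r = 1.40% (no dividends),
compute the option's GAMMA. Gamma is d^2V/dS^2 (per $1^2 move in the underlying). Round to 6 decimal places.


Answer: Gamma = 0.160169

Derivation:
d1 = 0.3904389347; d2 = 0.1652723297
phi(d1) = 0.3696643623; exp(-qT) = 1.0000000000; exp(-rT) = 0.9895549326
Gamma = exp(-qT) * phi(d1) / (S * sigma * sqrt(T)) = 1.0000000000 * 0.3696643623 / (10.2500 * 0.2600 * 0.8660254038) = 0.160169


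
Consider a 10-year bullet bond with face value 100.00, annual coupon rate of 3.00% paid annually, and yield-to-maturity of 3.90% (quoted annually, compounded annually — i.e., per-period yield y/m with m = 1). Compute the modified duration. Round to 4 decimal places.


Coupon per period c = face * coupon_rate / m = 3.000000
Periods per year m = 1; per-period yield y/m = 0.039000
Number of cashflows N = 10
Cashflows (t years, CF_t, discount factor 1/(1+y/m)^(m*t), PV):
  t = 1.0000: CF_t = 3.000000, DF = 0.962464, PV = 2.887392
  t = 2.0000: CF_t = 3.000000, DF = 0.926337, PV = 2.779010
  t = 3.0000: CF_t = 3.000000, DF = 0.891566, PV = 2.674697
  t = 4.0000: CF_t = 3.000000, DF = 0.858100, PV = 2.574299
  t = 5.0000: CF_t = 3.000000, DF = 0.825890, PV = 2.477670
  t = 6.0000: CF_t = 3.000000, DF = 0.794889, PV = 2.384668
  t = 7.0000: CF_t = 3.000000, DF = 0.765052, PV = 2.295157
  t = 8.0000: CF_t = 3.000000, DF = 0.736335, PV = 2.209006
  t = 9.0000: CF_t = 3.000000, DF = 0.708696, PV = 2.126088
  t = 10.0000: CF_t = 103.000000, DF = 0.682094, PV = 70.255730
Price P = sum_t PV_t = 92.663718
First compute Macaulay numerator sum_t t * PV_t:
  t * PV_t at t = 1.0000: 2.887392
  t * PV_t at t = 2.0000: 5.558021
  t * PV_t at t = 3.0000: 8.024091
  t * PV_t at t = 4.0000: 10.297198
  t * PV_t at t = 5.0000: 12.388352
  t * PV_t at t = 6.0000: 14.308009
  t * PV_t at t = 7.0000: 16.066100
  t * PV_t at t = 8.0000: 17.672047
  t * PV_t at t = 9.0000: 19.134796
  t * PV_t at t = 10.0000: 702.557297
Macaulay duration D = 808.893303 / 92.663718 = 8.729342
Modified duration = D / (1 + y/m) = 8.729342 / (1 + 0.039000) = 8.401677

Answer: Modified duration = 8.4017


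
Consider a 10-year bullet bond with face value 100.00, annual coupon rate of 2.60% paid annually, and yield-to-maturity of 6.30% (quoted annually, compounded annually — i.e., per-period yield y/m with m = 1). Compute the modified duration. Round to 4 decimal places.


Answer: Modified duration = 8.1939

Derivation:
Coupon per period c = face * coupon_rate / m = 2.600000
Periods per year m = 1; per-period yield y/m = 0.063000
Number of cashflows N = 10
Cashflows (t years, CF_t, discount factor 1/(1+y/m)^(m*t), PV):
  t = 1.0000: CF_t = 2.600000, DF = 0.940734, PV = 2.445908
  t = 2.0000: CF_t = 2.600000, DF = 0.884980, PV = 2.300948
  t = 3.0000: CF_t = 2.600000, DF = 0.832531, PV = 2.164580
  t = 4.0000: CF_t = 2.600000, DF = 0.783190, PV = 2.036293
  t = 5.0000: CF_t = 2.600000, DF = 0.736773, PV = 1.915610
  t = 6.0000: CF_t = 2.600000, DF = 0.693107, PV = 1.802079
  t = 7.0000: CF_t = 2.600000, DF = 0.652029, PV = 1.695276
  t = 8.0000: CF_t = 2.600000, DF = 0.613386, PV = 1.594804
  t = 9.0000: CF_t = 2.600000, DF = 0.577033, PV = 1.500286
  t = 10.0000: CF_t = 102.600000, DF = 0.542834, PV = 55.694809
Price P = sum_t PV_t = 73.150591
First compute Macaulay numerator sum_t t * PV_t:
  t * PV_t at t = 1.0000: 2.445908
  t * PV_t at t = 2.0000: 4.601896
  t * PV_t at t = 3.0000: 6.493739
  t * PV_t at t = 4.0000: 8.145172
  t * PV_t at t = 5.0000: 9.578048
  t * PV_t at t = 6.0000: 10.812472
  t * PV_t at t = 7.0000: 11.866934
  t * PV_t at t = 8.0000: 12.758430
  t * PV_t at t = 9.0000: 13.502571
  t * PV_t at t = 10.0000: 556.948086
Macaulay duration D = 637.153257 / 73.150591 = 8.710159
Modified duration = D / (1 + y/m) = 8.710159 / (1 + 0.063000) = 8.193940


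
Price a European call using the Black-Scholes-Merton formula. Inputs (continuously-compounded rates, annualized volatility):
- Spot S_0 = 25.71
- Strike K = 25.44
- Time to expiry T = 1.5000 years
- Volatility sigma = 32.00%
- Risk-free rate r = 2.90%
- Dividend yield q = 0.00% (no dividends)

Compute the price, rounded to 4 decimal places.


d1 = (ln(S/K) + (r - q + 0.5*sigma^2) * T) / (sigma * sqrt(T)) = 0.33388914
d2 = d1 - sigma * sqrt(T) = -0.05802922
exp(-rT) = 0.95743255; exp(-qT) = 1.00000000
C = S_0 * exp(-qT) * N(d1) - K * exp(-rT) * N(d2)
N(d1) = 0.63076839; N(d2) = 0.47686268
C = 25.7100 * 1.00000000 * 0.63076839 - 25.4400 * 0.95743255 * 0.47686268 = 4.6021

Answer: Price = 4.6021


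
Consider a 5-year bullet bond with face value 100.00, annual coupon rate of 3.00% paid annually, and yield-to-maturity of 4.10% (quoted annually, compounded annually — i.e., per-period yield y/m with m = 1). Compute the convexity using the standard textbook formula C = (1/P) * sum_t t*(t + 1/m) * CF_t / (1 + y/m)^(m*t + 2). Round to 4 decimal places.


Coupon per period c = face * coupon_rate / m = 3.000000
Periods per year m = 1; per-period yield y/m = 0.041000
Number of cashflows N = 5
Cashflows (t years, CF_t, discount factor 1/(1+y/m)^(m*t), PV):
  t = 1.0000: CF_t = 3.000000, DF = 0.960615, PV = 2.881844
  t = 2.0000: CF_t = 3.000000, DF = 0.922781, PV = 2.768342
  t = 3.0000: CF_t = 3.000000, DF = 0.886437, PV = 2.659311
  t = 4.0000: CF_t = 3.000000, DF = 0.851524, PV = 2.554573
  t = 5.0000: CF_t = 103.000000, DF = 0.817987, PV = 84.252651
Price P = sum_t PV_t = 95.116722
Convexity numerator sum_t t*(t + 1/m) * CF_t / (1+y/m)^(m*t + 2):
  t = 1.0000: term = 5.318621
  t = 2.0000: term = 15.327439
  t = 3.0000: term = 29.447529
  t = 4.0000: term = 47.146219
  t = 5.0000: term = 2332.401827
Convexity = (1/P) * sum = 2429.641635 / 95.116722 = 25.543791

Answer: Convexity = 25.5438


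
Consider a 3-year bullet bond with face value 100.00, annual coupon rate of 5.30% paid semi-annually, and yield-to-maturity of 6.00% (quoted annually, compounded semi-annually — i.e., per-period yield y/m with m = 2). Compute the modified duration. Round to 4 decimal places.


Coupon per period c = face * coupon_rate / m = 2.650000
Periods per year m = 2; per-period yield y/m = 0.030000
Number of cashflows N = 6
Cashflows (t years, CF_t, discount factor 1/(1+y/m)^(m*t), PV):
  t = 0.5000: CF_t = 2.650000, DF = 0.970874, PV = 2.572816
  t = 1.0000: CF_t = 2.650000, DF = 0.942596, PV = 2.497879
  t = 1.5000: CF_t = 2.650000, DF = 0.915142, PV = 2.425125
  t = 2.0000: CF_t = 2.650000, DF = 0.888487, PV = 2.354491
  t = 2.5000: CF_t = 2.650000, DF = 0.862609, PV = 2.285913
  t = 3.0000: CF_t = 102.650000, DF = 0.837484, PV = 85.967759
Price P = sum_t PV_t = 98.103983
First compute Macaulay numerator sum_t t * PV_t:
  t * PV_t at t = 0.5000: 1.286408
  t * PV_t at t = 1.0000: 2.497879
  t * PV_t at t = 1.5000: 3.637688
  t * PV_t at t = 2.0000: 4.708981
  t * PV_t at t = 2.5000: 5.714783
  t * PV_t at t = 3.0000: 257.903277
Macaulay duration D = 275.749016 / 98.103983 = 2.810783
Modified duration = D / (1 + y/m) = 2.810783 / (1 + 0.030000) = 2.728916

Answer: Modified duration = 2.7289


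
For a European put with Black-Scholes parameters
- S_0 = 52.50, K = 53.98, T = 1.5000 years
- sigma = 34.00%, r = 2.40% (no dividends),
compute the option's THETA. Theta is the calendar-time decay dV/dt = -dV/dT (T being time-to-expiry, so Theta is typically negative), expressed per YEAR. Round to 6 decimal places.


Answer: Theta = -2.114373

Derivation:
d1 = 0.2278975527; d2 = -0.1885157036
phi(d1) = 0.3887156496; exp(-qT) = 1.0000000000; exp(-rT) = 0.9646402935
Theta = -S*exp(-qT)*phi(d1)*sigma/(2*sqrt(T)) + r*K*exp(-rT)*N(-d2) - q*S*exp(-qT)*N(-d1)
N(-d1) = 0.4098629427; N(-d2) = 0.5747637967; sqrt(T) = 1.2247448714
Term 1 = -52.5000 * 1.0000000000 * 0.3887156496 * 0.3400 / (2 * 1.2247448714) = -2.8326611147
Term 2 = 0.0240 * 53.9800 * 0.9646402935 * 0.5747637967 = 0.7182885202
Term 3 = 0 (no dividend yield, q = 0)
Theta = -2.8326611147 + (0.7182885202) + (0.0000000000) = -2.114373


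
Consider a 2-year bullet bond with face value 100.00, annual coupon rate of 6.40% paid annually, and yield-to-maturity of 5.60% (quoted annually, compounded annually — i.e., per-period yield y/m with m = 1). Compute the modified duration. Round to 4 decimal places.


Coupon per period c = face * coupon_rate / m = 6.400000
Periods per year m = 1; per-period yield y/m = 0.056000
Number of cashflows N = 2
Cashflows (t years, CF_t, discount factor 1/(1+y/m)^(m*t), PV):
  t = 1.0000: CF_t = 6.400000, DF = 0.946970, PV = 6.060606
  t = 2.0000: CF_t = 106.400000, DF = 0.896752, PV = 95.414371
Price P = sum_t PV_t = 101.474977
First compute Macaulay numerator sum_t t * PV_t:
  t * PV_t at t = 1.0000: 6.060606
  t * PV_t at t = 2.0000: 190.828742
Macaulay duration D = 196.889348 / 101.474977 = 1.940275
Modified duration = D / (1 + y/m) = 1.940275 / (1 + 0.056000) = 1.837382

Answer: Modified duration = 1.8374


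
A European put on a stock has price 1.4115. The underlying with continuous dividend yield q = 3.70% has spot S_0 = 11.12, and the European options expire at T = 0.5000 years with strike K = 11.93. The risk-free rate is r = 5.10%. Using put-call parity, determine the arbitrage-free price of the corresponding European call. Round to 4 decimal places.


Answer: Call price = 0.6980

Derivation:
Put-call parity: C - P = S_0 * exp(-qT) - K * exp(-rT).
S_0 * exp(-qT) = 11.1200 * 0.98167007 = 10.91617123
K * exp(-rT) = 11.9300 * 0.97482238 = 11.62963098
C = P + S*exp(-qT) - K*exp(-rT)
C = 1.4115 + 10.91617123 - 11.62963098 = 0.6980


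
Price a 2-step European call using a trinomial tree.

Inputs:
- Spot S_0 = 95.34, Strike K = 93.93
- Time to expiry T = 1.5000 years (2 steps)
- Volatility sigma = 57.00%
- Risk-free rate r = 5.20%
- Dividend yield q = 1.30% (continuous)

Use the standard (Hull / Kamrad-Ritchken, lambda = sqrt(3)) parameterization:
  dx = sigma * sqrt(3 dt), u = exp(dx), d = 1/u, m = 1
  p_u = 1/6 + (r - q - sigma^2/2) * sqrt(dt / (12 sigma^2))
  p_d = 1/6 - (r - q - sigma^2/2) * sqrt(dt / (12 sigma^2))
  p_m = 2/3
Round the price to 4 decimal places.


Answer: Price = V(0,0) = 23.7928

Derivation:
dt = T/N = 0.750000; dx = sigma*sqrt(3*dt) = 0.855000
u = exp(dx) = 2.351374; d = 1/u = 0.425283
p_u = 0.112522, p_m = 0.666667, p_d = 0.220811
Discount per step: exp(-r*dt) = 0.961751
Stock lattice S(k, j) with j the centered position index:
  k=0: S(0,+0) = 95.3400
  k=1: S(1,-1) = 40.5465; S(1,+0) = 95.3400; S(1,+1) = 224.1800
  k=2: S(2,-2) = 17.2437; S(2,-1) = 40.5465; S(2,+0) = 95.3400; S(2,+1) = 224.1800; S(2,+2) = 527.1312
Terminal payoffs V(N, j) = max(S_T - K, 0):
  V(2,-2) = 0.000000; V(2,-1) = 0.000000; V(2,+0) = 1.410000; V(2,+1) = 130.250033; V(2,+2) = 433.201187
Backward induction: V(k, j) = exp(-r*dt) * [p_u * V(k+1, j+1) + p_m * V(k+1, j) + p_d * V(k+1, j-1)]
  V(1,-1) = exp(-r*dt) * [p_u*1.410000 + p_m*0.000000 + p_d*0.000000] = 0.152587
  V(1,+0) = exp(-r*dt) * [p_u*130.250033 + p_m*1.410000 + p_d*0.000000] = 14.999450
  V(1,+1) = exp(-r*dt) * [p_u*433.201187 + p_m*130.250033 + p_d*1.410000] = 130.691663
  V(0,+0) = exp(-r*dt) * [p_u*130.691663 + p_m*14.999450 + p_d*0.152587] = 23.792755


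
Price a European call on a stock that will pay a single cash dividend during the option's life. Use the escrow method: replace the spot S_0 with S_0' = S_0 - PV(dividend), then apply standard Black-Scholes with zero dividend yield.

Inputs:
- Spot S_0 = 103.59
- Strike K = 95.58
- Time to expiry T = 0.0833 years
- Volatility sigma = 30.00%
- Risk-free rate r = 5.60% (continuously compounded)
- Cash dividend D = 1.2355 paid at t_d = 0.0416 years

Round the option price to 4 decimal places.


Answer: Price = 8.1696

Derivation:
PV(D) = D * exp(-r * t_d) = 1.2355 * 0.99767311 = 1.23262513
S_0' = S_0 - PV(D) = 103.5900 - 1.23262513 = 102.35737487
d1 = (ln(S_0'/K) + (r + sigma^2/2)*T) / (sigma*sqrt(T)) = 0.88837418
d2 = d1 - sigma*sqrt(T) = 0.80178896
exp(-rT) = 0.99534606
N(d1) = 0.81283024; N(d2) = 0.78866248
C = S_0' * N(d1) - K * exp(-rT) * N(d2) = 102.35737487 * 0.81283024 - 95.5800 * 0.99534606 * 0.78866248 = 8.1696


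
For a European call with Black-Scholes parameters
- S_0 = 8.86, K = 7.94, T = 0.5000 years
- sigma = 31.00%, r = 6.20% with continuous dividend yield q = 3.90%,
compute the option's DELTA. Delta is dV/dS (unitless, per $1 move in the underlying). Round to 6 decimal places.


Answer: Delta = 0.731674

Derivation:
d1 = 0.6622100140; d2 = 0.4430069118
phi(d1) = 0.3203953476; exp(-qT) = 0.9806888952; exp(-rT) = 0.9694755731
N(d1) = 0.7460816813
Delta = exp(-qT) * N(d1) = 0.9806888952 * 0.7460816813 = 0.731674


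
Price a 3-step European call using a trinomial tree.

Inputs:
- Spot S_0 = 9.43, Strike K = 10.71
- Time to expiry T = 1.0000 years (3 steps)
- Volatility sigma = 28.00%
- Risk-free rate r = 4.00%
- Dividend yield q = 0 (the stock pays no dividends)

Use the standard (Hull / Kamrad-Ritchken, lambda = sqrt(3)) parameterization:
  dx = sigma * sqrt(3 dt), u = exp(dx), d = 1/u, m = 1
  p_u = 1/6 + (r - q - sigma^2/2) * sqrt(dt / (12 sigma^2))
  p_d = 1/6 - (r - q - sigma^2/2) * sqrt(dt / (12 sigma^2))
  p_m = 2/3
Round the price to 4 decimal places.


Answer: Price = V(0,0) = 0.7633

Derivation:
dt = T/N = 0.333333; dx = sigma*sqrt(3*dt) = 0.280000
u = exp(dx) = 1.323130; d = 1/u = 0.755784
p_u = 0.167143, p_m = 0.666667, p_d = 0.166190
Discount per step: exp(-r*dt) = 0.986755
Stock lattice S(k, j) with j the centered position index:
  k=0: S(0,+0) = 9.4300
  k=1: S(1,-1) = 7.1270; S(1,+0) = 9.4300; S(1,+1) = 12.4771
  k=2: S(2,-2) = 5.3865; S(2,-1) = 7.1270; S(2,+0) = 9.4300; S(2,+1) = 12.4771; S(2,+2) = 16.5088
  k=3: S(3,-3) = 4.0710; S(3,-2) = 5.3865; S(3,-1) = 7.1270; S(3,+0) = 9.4300; S(3,+1) = 12.4771; S(3,+2) = 16.5088; S(3,+3) = 21.8433
Terminal payoffs V(N, j) = max(S_T - K, 0):
  V(3,-3) = 0.000000; V(3,-2) = 0.000000; V(3,-1) = 0.000000; V(3,+0) = 0.000000; V(3,+1) = 1.767114; V(3,+2) = 5.798842; V(3,+3) = 11.133341
Backward induction: V(k, j) = exp(-r*dt) * [p_u * V(k+1, j+1) + p_m * V(k+1, j) + p_d * V(k+1, j-1)]
  V(2,-2) = exp(-r*dt) * [p_u*0.000000 + p_m*0.000000 + p_d*0.000000] = 0.000000
  V(2,-1) = exp(-r*dt) * [p_u*0.000000 + p_m*0.000000 + p_d*0.000000] = 0.000000
  V(2,+0) = exp(-r*dt) * [p_u*1.767114 + p_m*0.000000 + p_d*0.000000] = 0.291449
  V(2,+1) = exp(-r*dt) * [p_u*5.798842 + p_m*1.767114 + p_d*0.000000] = 2.118870
  V(2,+2) = exp(-r*dt) * [p_u*11.133341 + p_m*5.798842 + p_d*1.767114] = 5.940691
  V(1,-1) = exp(-r*dt) * [p_u*0.291449 + p_m*0.000000 + p_d*0.000000] = 0.048068
  V(1,+0) = exp(-r*dt) * [p_u*2.118870 + p_m*0.291449 + p_d*0.000000] = 0.541189
  V(1,+1) = exp(-r*dt) * [p_u*5.940691 + p_m*2.118870 + p_d*0.291449] = 2.421458
  V(0,+0) = exp(-r*dt) * [p_u*2.421458 + p_m*0.541189 + p_d*0.048068] = 0.763265


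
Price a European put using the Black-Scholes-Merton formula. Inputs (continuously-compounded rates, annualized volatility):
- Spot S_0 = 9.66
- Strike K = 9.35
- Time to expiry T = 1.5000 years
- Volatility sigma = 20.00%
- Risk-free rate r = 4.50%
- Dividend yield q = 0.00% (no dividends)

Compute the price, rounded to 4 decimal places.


Answer: Price = 0.5101

Derivation:
d1 = (ln(S/K) + (r - q + 0.5*sigma^2) * T) / (sigma * sqrt(T)) = 0.53120167
d2 = d1 - sigma * sqrt(T) = 0.28625270
exp(-rT) = 0.93472772; exp(-qT) = 1.00000000
P = K * exp(-rT) * N(-d2) - S_0 * exp(-qT) * N(-d1)
N(-d1) = 0.29763952; N(-d2) = 0.38734229
P = 9.3500 * 0.93472772 * 0.38734229 - 9.6600 * 1.00000000 * 0.29763952 = 0.5101


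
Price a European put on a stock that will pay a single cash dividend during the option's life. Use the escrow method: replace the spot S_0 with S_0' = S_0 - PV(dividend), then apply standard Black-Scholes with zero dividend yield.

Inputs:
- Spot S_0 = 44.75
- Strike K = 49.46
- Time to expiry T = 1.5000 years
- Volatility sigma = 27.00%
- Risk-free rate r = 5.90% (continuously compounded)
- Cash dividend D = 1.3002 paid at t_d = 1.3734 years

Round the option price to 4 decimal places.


PV(D) = D * exp(-r * t_d) = 1.3002 * 0.92216547 = 1.19899955
S_0' = S_0 - PV(D) = 44.7500 - 1.19899955 = 43.55100045
d1 = (ln(S_0'/K) + (r + sigma^2/2)*T) / (sigma*sqrt(T)) = 0.04821386
d2 = d1 - sigma*sqrt(T) = -0.28246725
exp(-rT) = 0.91530311
N(-d1) = 0.48077290; N(-d2) = 0.61120737
P = K * exp(-rT) * N(-d2) - S_0' * N(-d1) = 49.4600 * 0.91530311 * 0.61120737 - 43.55100045 * 0.48077290 = 6.7318

Answer: Price = 6.7318


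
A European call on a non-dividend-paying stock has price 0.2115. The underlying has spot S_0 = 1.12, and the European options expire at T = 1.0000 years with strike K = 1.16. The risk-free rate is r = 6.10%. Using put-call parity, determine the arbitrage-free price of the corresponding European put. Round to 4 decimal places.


Put-call parity: C - P = S_0 * exp(-qT) - K * exp(-rT).
S_0 * exp(-qT) = 1.1200 * 1.00000000 = 1.12000000
K * exp(-rT) = 1.1600 * 0.94082324 = 1.09135496
P = C - S*exp(-qT) + K*exp(-rT)
P = 0.2115 - 1.12000000 + 1.09135496 = 0.1829

Answer: Put price = 0.1829


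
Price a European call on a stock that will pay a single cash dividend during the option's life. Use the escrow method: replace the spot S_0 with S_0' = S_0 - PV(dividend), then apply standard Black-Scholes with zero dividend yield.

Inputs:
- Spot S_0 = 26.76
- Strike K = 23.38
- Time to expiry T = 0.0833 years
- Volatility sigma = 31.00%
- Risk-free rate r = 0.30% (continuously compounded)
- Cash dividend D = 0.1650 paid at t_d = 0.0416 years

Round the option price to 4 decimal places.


PV(D) = D * exp(-r * t_d) = 0.1650 * 0.99987521 = 0.16497941
S_0' = S_0 - PV(D) = 26.7600 - 0.16497941 = 26.59502059
d1 = (ln(S_0'/K) + (r + sigma^2/2)*T) / (sigma*sqrt(T)) = 1.48757618
d2 = d1 - sigma*sqrt(T) = 1.39810479
exp(-rT) = 0.99975013
N(d1) = 0.93156865; N(d2) = 0.91895920
C = S_0' * N(d1) - K * exp(-rT) * N(d2) = 26.59502059 * 0.93156865 - 23.3800 * 0.99975013 * 0.91895920 = 3.2952

Answer: Price = 3.2952


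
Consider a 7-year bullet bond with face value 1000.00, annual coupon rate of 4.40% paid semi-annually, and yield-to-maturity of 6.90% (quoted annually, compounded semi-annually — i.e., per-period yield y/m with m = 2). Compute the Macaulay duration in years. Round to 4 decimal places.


Answer: Macaulay duration = 6.0155 years

Derivation:
Coupon per period c = face * coupon_rate / m = 22.000000
Periods per year m = 2; per-period yield y/m = 0.034500
Number of cashflows N = 14
Cashflows (t years, CF_t, discount factor 1/(1+y/m)^(m*t), PV):
  t = 0.5000: CF_t = 22.000000, DF = 0.966651, PV = 21.266312
  t = 1.0000: CF_t = 22.000000, DF = 0.934413, PV = 20.557093
  t = 1.5000: CF_t = 22.000000, DF = 0.903251, PV = 19.871525
  t = 2.0000: CF_t = 22.000000, DF = 0.873128, PV = 19.208821
  t = 2.5000: CF_t = 22.000000, DF = 0.844010, PV = 18.568217
  t = 3.0000: CF_t = 22.000000, DF = 0.815863, PV = 17.948977
  t = 3.5000: CF_t = 22.000000, DF = 0.788654, PV = 17.350389
  t = 4.0000: CF_t = 22.000000, DF = 0.762353, PV = 16.771763
  t = 4.5000: CF_t = 22.000000, DF = 0.736929, PV = 16.212434
  t = 5.0000: CF_t = 22.000000, DF = 0.712353, PV = 15.671759
  t = 5.5000: CF_t = 22.000000, DF = 0.688596, PV = 15.149114
  t = 6.0000: CF_t = 22.000000, DF = 0.665632, PV = 14.643900
  t = 6.5000: CF_t = 22.000000, DF = 0.643433, PV = 14.155534
  t = 7.0000: CF_t = 1022.000000, DF = 0.621975, PV = 635.658657
Price P = sum_t PV_t = 863.034494
Macaulay numerator sum_t t * PV_t:
  t * PV_t at t = 0.5000: 10.633156
  t * PV_t at t = 1.0000: 20.557093
  t * PV_t at t = 1.5000: 29.807287
  t * PV_t at t = 2.0000: 38.417641
  t * PV_t at t = 2.5000: 46.420543
  t * PV_t at t = 3.0000: 53.846932
  t * PV_t at t = 3.5000: 60.726361
  t * PV_t at t = 4.0000: 67.087053
  t * PV_t at t = 4.5000: 72.955954
  t * PV_t at t = 5.0000: 78.358793
  t * PV_t at t = 5.5000: 83.320127
  t * PV_t at t = 6.0000: 87.863397
  t * PV_t at t = 6.5000: 92.010969
  t * PV_t at t = 7.0000: 4449.610597
Macaulay duration D = (sum_t t * PV_t) / P = 5191.615903 / 863.034494 = 6.015537


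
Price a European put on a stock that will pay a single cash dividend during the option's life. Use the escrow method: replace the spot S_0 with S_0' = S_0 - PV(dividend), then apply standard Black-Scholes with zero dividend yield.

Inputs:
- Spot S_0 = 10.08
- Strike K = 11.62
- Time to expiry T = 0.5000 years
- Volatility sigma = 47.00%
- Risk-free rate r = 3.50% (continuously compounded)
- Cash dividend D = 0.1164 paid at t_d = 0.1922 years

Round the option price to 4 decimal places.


PV(D) = D * exp(-r * t_d) = 0.1164 * 0.99329558 = 0.11561961
S_0' = S_0 - PV(D) = 10.0800 - 0.11561961 = 9.96438039
d1 = (ln(S_0'/K) + (r + sigma^2/2)*T) / (sigma*sqrt(T)) = -0.24368397
d2 = d1 - sigma*sqrt(T) = -0.57602416
exp(-rT) = 0.98265224
N(-d1) = 0.59626221; N(-d2) = 0.71770057
P = K * exp(-rT) * N(-d2) - S_0' * N(-d1) = 11.6200 * 0.98265224 * 0.71770057 - 9.96438039 * 0.59626221 = 2.2536

Answer: Price = 2.2536


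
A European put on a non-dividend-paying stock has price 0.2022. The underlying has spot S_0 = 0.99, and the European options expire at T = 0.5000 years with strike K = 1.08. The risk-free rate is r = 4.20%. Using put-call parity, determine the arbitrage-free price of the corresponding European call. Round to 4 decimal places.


Answer: Call price = 0.1346

Derivation:
Put-call parity: C - P = S_0 * exp(-qT) - K * exp(-rT).
S_0 * exp(-qT) = 0.9900 * 1.00000000 = 0.99000000
K * exp(-rT) = 1.0800 * 0.97921896 = 1.05755648
C = P + S*exp(-qT) - K*exp(-rT)
C = 0.2022 + 0.99000000 - 1.05755648 = 0.1346


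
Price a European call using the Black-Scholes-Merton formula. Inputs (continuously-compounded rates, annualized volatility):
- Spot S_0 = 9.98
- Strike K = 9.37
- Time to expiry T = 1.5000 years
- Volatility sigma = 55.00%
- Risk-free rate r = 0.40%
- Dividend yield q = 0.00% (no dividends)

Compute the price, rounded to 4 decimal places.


Answer: Price = 2.8901

Derivation:
d1 = (ln(S/K) + (r - q + 0.5*sigma^2) * T) / (sigma * sqrt(T)) = 0.43934196
d2 = d1 - sigma * sqrt(T) = -0.23426772
exp(-rT) = 0.99401796; exp(-qT) = 1.00000000
C = S_0 * exp(-qT) * N(d1) - K * exp(-rT) * N(d2)
N(d1) = 0.66979311; N(d2) = 0.40738857
C = 9.9800 * 1.00000000 * 0.66979311 - 9.3700 * 0.99401796 * 0.40738857 = 2.8901


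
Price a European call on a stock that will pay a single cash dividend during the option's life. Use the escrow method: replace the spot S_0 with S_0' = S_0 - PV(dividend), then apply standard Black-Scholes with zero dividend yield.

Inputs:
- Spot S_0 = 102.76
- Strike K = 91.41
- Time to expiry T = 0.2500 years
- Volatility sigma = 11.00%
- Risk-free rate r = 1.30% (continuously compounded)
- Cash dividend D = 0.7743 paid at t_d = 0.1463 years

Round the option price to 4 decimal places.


PV(D) = D * exp(-r * t_d) = 0.7743 * 0.99809991 = 0.77282876
S_0' = S_0 - PV(D) = 102.7600 - 0.77282876 = 101.98717124
d1 = (ln(S_0'/K) + (r + sigma^2/2)*T) / (sigma*sqrt(T)) = 2.07735730
d2 = d1 - sigma*sqrt(T) = 2.02235730
exp(-rT) = 0.99675528
N(d1) = 0.98111570; N(d2) = 0.97843027
C = S_0' * N(d1) - K * exp(-rT) * N(d2) = 101.98717124 * 0.98111570 - 91.4100 * 0.99675528 * 0.97843027 = 10.9131

Answer: Price = 10.9131


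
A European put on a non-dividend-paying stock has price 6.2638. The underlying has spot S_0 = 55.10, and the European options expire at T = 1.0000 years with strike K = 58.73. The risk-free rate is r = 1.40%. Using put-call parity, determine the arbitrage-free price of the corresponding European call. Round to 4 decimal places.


Answer: Call price = 3.4503

Derivation:
Put-call parity: C - P = S_0 * exp(-qT) - K * exp(-rT).
S_0 * exp(-qT) = 55.1000 * 1.00000000 = 55.10000000
K * exp(-rT) = 58.7300 * 0.98609754 = 57.91350877
C = P + S*exp(-qT) - K*exp(-rT)
C = 6.2638 + 55.10000000 - 57.91350877 = 3.4503


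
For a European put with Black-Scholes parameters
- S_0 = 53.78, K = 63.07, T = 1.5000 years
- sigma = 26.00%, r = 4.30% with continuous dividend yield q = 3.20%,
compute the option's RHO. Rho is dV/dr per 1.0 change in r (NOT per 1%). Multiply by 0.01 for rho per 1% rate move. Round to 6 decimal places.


d1 = -0.2893650374; d2 = -0.6077987040
phi(d1) = 0.3825849359; exp(-qT) = 0.9531337871; exp(-rT) = 0.9375361143
N(-d2) = 0.7283395055
Rho = -K*T*exp(-rT)*N(-d2) = -63.0700 * 1.5000 * 0.9375361143 * 0.7283395055 = -64.600512

Answer: Rho = -64.600512
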